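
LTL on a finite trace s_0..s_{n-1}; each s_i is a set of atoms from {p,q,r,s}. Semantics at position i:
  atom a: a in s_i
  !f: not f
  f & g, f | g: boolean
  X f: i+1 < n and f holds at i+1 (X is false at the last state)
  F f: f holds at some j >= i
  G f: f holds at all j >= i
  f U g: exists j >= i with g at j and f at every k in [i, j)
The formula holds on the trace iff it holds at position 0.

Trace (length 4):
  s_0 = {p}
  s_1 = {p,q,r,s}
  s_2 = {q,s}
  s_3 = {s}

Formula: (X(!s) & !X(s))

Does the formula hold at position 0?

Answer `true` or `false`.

Answer: false

Derivation:
s_0={p}: (X(!s) & !X(s))=False X(!s)=False !s=True s=False !X(s)=False X(s)=True
s_1={p,q,r,s}: (X(!s) & !X(s))=False X(!s)=False !s=False s=True !X(s)=False X(s)=True
s_2={q,s}: (X(!s) & !X(s))=False X(!s)=False !s=False s=True !X(s)=False X(s)=True
s_3={s}: (X(!s) & !X(s))=False X(!s)=False !s=False s=True !X(s)=True X(s)=False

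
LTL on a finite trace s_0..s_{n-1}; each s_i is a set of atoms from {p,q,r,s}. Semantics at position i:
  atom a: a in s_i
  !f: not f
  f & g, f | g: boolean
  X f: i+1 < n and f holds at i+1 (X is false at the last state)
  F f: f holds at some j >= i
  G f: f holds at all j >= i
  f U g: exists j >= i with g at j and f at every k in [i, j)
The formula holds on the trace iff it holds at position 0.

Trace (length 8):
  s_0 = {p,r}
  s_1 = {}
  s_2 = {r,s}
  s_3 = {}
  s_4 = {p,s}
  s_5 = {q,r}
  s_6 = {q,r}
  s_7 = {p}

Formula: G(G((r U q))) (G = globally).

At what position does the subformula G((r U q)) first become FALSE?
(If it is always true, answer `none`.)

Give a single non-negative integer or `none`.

s_0={p,r}: G((r U q))=False (r U q)=False r=True q=False
s_1={}: G((r U q))=False (r U q)=False r=False q=False
s_2={r,s}: G((r U q))=False (r U q)=False r=True q=False
s_3={}: G((r U q))=False (r U q)=False r=False q=False
s_4={p,s}: G((r U q))=False (r U q)=False r=False q=False
s_5={q,r}: G((r U q))=False (r U q)=True r=True q=True
s_6={q,r}: G((r U q))=False (r U q)=True r=True q=True
s_7={p}: G((r U q))=False (r U q)=False r=False q=False
G(G((r U q))) holds globally = False
First violation at position 0.

Answer: 0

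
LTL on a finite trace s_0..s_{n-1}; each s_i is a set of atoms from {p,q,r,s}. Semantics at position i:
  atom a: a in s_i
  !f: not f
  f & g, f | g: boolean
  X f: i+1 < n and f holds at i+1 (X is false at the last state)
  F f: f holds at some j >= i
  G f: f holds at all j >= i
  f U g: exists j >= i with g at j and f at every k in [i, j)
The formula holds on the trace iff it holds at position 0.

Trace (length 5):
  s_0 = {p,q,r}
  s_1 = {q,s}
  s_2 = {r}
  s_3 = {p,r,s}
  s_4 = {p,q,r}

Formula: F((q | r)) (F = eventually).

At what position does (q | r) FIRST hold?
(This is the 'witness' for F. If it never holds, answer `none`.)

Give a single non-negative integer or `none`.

s_0={p,q,r}: (q | r)=True q=True r=True
s_1={q,s}: (q | r)=True q=True r=False
s_2={r}: (q | r)=True q=False r=True
s_3={p,r,s}: (q | r)=True q=False r=True
s_4={p,q,r}: (q | r)=True q=True r=True
F((q | r)) holds; first witness at position 0.

Answer: 0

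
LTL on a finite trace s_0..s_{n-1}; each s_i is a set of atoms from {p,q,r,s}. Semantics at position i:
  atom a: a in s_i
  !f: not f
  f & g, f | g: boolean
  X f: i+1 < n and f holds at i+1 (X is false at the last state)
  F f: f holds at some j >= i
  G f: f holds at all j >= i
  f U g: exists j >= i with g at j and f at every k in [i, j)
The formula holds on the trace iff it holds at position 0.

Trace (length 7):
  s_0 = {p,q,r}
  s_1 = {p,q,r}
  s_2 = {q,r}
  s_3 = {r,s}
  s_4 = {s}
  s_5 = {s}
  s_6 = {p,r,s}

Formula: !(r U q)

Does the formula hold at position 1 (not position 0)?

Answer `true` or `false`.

Answer: false

Derivation:
s_0={p,q,r}: !(r U q)=False (r U q)=True r=True q=True
s_1={p,q,r}: !(r U q)=False (r U q)=True r=True q=True
s_2={q,r}: !(r U q)=False (r U q)=True r=True q=True
s_3={r,s}: !(r U q)=True (r U q)=False r=True q=False
s_4={s}: !(r U q)=True (r U q)=False r=False q=False
s_5={s}: !(r U q)=True (r U q)=False r=False q=False
s_6={p,r,s}: !(r U q)=True (r U q)=False r=True q=False
Evaluating at position 1: result = False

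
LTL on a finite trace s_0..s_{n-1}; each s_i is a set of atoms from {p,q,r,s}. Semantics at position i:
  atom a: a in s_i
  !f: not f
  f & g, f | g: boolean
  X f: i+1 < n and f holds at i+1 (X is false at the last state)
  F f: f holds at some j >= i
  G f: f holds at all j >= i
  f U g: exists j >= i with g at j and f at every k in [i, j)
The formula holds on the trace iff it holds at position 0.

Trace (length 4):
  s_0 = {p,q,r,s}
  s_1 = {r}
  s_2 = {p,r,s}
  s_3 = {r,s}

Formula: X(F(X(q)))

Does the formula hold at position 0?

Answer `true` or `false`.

s_0={p,q,r,s}: X(F(X(q)))=False F(X(q))=False X(q)=False q=True
s_1={r}: X(F(X(q)))=False F(X(q))=False X(q)=False q=False
s_2={p,r,s}: X(F(X(q)))=False F(X(q))=False X(q)=False q=False
s_3={r,s}: X(F(X(q)))=False F(X(q))=False X(q)=False q=False

Answer: false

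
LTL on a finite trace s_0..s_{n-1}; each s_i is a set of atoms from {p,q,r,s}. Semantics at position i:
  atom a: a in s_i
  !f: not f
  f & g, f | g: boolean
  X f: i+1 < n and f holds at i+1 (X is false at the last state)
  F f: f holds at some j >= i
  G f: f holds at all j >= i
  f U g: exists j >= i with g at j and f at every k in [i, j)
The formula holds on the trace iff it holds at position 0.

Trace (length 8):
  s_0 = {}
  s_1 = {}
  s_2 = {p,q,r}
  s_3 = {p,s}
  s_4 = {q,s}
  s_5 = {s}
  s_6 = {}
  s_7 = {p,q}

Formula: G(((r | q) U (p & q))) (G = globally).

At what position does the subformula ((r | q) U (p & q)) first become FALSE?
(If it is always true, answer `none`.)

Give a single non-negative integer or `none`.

Answer: 0

Derivation:
s_0={}: ((r | q) U (p & q))=False (r | q)=False r=False q=False (p & q)=False p=False
s_1={}: ((r | q) U (p & q))=False (r | q)=False r=False q=False (p & q)=False p=False
s_2={p,q,r}: ((r | q) U (p & q))=True (r | q)=True r=True q=True (p & q)=True p=True
s_3={p,s}: ((r | q) U (p & q))=False (r | q)=False r=False q=False (p & q)=False p=True
s_4={q,s}: ((r | q) U (p & q))=False (r | q)=True r=False q=True (p & q)=False p=False
s_5={s}: ((r | q) U (p & q))=False (r | q)=False r=False q=False (p & q)=False p=False
s_6={}: ((r | q) U (p & q))=False (r | q)=False r=False q=False (p & q)=False p=False
s_7={p,q}: ((r | q) U (p & q))=True (r | q)=True r=False q=True (p & q)=True p=True
G(((r | q) U (p & q))) holds globally = False
First violation at position 0.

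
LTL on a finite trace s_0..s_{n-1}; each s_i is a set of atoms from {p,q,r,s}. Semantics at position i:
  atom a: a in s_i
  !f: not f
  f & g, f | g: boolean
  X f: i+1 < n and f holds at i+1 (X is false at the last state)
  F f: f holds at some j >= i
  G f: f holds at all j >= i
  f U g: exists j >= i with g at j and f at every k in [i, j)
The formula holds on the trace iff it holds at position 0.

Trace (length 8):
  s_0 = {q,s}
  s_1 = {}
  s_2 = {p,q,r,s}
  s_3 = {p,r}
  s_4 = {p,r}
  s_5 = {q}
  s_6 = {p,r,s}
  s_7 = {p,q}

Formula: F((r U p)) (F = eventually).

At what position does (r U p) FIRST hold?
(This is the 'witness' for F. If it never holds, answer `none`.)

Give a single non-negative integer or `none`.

s_0={q,s}: (r U p)=False r=False p=False
s_1={}: (r U p)=False r=False p=False
s_2={p,q,r,s}: (r U p)=True r=True p=True
s_3={p,r}: (r U p)=True r=True p=True
s_4={p,r}: (r U p)=True r=True p=True
s_5={q}: (r U p)=False r=False p=False
s_6={p,r,s}: (r U p)=True r=True p=True
s_7={p,q}: (r U p)=True r=False p=True
F((r U p)) holds; first witness at position 2.

Answer: 2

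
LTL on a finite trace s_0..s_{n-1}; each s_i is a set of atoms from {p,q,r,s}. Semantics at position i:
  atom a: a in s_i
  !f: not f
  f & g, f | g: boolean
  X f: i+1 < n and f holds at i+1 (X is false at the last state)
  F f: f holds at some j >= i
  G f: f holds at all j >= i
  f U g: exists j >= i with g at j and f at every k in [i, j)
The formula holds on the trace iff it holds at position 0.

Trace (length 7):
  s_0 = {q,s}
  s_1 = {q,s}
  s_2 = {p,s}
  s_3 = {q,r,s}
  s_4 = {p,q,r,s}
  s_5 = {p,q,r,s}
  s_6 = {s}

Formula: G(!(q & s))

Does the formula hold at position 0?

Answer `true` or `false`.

Answer: false

Derivation:
s_0={q,s}: G(!(q & s))=False !(q & s)=False (q & s)=True q=True s=True
s_1={q,s}: G(!(q & s))=False !(q & s)=False (q & s)=True q=True s=True
s_2={p,s}: G(!(q & s))=False !(q & s)=True (q & s)=False q=False s=True
s_3={q,r,s}: G(!(q & s))=False !(q & s)=False (q & s)=True q=True s=True
s_4={p,q,r,s}: G(!(q & s))=False !(q & s)=False (q & s)=True q=True s=True
s_5={p,q,r,s}: G(!(q & s))=False !(q & s)=False (q & s)=True q=True s=True
s_6={s}: G(!(q & s))=True !(q & s)=True (q & s)=False q=False s=True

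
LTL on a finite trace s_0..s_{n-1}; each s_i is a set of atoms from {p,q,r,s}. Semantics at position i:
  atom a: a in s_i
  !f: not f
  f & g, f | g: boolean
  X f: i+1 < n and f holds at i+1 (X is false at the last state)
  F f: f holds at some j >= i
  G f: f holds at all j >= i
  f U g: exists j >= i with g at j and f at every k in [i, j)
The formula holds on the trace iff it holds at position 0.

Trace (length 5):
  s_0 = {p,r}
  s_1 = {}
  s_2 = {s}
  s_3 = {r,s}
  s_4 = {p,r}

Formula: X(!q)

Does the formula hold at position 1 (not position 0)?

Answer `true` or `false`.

Answer: true

Derivation:
s_0={p,r}: X(!q)=True !q=True q=False
s_1={}: X(!q)=True !q=True q=False
s_2={s}: X(!q)=True !q=True q=False
s_3={r,s}: X(!q)=True !q=True q=False
s_4={p,r}: X(!q)=False !q=True q=False
Evaluating at position 1: result = True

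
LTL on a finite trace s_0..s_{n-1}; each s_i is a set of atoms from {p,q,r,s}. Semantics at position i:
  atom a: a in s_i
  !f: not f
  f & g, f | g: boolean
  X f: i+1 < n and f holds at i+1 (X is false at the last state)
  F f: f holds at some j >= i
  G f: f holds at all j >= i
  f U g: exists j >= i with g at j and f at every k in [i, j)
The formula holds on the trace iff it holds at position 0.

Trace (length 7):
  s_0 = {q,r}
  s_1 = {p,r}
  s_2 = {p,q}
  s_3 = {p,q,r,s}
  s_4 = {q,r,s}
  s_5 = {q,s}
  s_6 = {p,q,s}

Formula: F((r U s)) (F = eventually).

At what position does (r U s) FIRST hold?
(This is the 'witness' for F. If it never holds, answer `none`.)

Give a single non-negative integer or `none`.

Answer: 3

Derivation:
s_0={q,r}: (r U s)=False r=True s=False
s_1={p,r}: (r U s)=False r=True s=False
s_2={p,q}: (r U s)=False r=False s=False
s_3={p,q,r,s}: (r U s)=True r=True s=True
s_4={q,r,s}: (r U s)=True r=True s=True
s_5={q,s}: (r U s)=True r=False s=True
s_6={p,q,s}: (r U s)=True r=False s=True
F((r U s)) holds; first witness at position 3.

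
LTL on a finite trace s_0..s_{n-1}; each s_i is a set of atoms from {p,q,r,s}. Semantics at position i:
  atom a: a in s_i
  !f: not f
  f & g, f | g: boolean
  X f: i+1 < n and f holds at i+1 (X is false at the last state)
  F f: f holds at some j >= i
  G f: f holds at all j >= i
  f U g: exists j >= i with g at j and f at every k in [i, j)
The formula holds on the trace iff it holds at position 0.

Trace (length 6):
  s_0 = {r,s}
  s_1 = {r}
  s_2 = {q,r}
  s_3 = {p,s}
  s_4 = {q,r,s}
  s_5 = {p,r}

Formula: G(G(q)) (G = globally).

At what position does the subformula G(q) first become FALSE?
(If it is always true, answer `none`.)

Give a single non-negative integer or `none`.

s_0={r,s}: G(q)=False q=False
s_1={r}: G(q)=False q=False
s_2={q,r}: G(q)=False q=True
s_3={p,s}: G(q)=False q=False
s_4={q,r,s}: G(q)=False q=True
s_5={p,r}: G(q)=False q=False
G(G(q)) holds globally = False
First violation at position 0.

Answer: 0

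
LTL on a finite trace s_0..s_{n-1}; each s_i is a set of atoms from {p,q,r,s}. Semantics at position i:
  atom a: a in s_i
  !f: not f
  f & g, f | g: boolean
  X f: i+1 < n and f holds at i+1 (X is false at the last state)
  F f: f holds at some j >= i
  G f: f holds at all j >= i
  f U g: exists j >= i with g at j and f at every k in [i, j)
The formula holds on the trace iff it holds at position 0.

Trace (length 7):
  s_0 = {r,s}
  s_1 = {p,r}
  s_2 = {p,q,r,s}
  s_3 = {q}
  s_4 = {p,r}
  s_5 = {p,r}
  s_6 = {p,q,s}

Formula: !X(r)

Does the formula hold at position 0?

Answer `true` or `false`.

s_0={r,s}: !X(r)=False X(r)=True r=True
s_1={p,r}: !X(r)=False X(r)=True r=True
s_2={p,q,r,s}: !X(r)=True X(r)=False r=True
s_3={q}: !X(r)=False X(r)=True r=False
s_4={p,r}: !X(r)=False X(r)=True r=True
s_5={p,r}: !X(r)=True X(r)=False r=True
s_6={p,q,s}: !X(r)=True X(r)=False r=False

Answer: false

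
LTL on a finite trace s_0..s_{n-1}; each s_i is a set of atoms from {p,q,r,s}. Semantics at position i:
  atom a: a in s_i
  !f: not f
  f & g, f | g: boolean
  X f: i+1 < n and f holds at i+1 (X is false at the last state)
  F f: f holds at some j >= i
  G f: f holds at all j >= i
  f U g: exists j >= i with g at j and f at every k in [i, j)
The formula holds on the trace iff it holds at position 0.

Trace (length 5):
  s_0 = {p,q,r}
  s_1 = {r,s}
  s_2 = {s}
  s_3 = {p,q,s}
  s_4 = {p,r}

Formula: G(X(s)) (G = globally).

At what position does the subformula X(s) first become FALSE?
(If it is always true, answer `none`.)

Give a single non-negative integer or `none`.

s_0={p,q,r}: X(s)=True s=False
s_1={r,s}: X(s)=True s=True
s_2={s}: X(s)=True s=True
s_3={p,q,s}: X(s)=False s=True
s_4={p,r}: X(s)=False s=False
G(X(s)) holds globally = False
First violation at position 3.

Answer: 3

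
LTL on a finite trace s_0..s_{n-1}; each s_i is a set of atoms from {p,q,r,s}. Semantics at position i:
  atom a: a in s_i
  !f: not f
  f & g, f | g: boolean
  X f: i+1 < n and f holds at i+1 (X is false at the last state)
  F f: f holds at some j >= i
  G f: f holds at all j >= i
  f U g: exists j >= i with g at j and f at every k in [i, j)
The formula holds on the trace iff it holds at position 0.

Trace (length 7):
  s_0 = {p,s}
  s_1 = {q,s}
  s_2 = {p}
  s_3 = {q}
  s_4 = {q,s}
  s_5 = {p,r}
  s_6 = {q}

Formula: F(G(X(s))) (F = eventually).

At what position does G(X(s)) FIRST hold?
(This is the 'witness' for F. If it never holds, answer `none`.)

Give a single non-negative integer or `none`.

s_0={p,s}: G(X(s))=False X(s)=True s=True
s_1={q,s}: G(X(s))=False X(s)=False s=True
s_2={p}: G(X(s))=False X(s)=False s=False
s_3={q}: G(X(s))=False X(s)=True s=False
s_4={q,s}: G(X(s))=False X(s)=False s=True
s_5={p,r}: G(X(s))=False X(s)=False s=False
s_6={q}: G(X(s))=False X(s)=False s=False
F(G(X(s))) does not hold (no witness exists).

Answer: none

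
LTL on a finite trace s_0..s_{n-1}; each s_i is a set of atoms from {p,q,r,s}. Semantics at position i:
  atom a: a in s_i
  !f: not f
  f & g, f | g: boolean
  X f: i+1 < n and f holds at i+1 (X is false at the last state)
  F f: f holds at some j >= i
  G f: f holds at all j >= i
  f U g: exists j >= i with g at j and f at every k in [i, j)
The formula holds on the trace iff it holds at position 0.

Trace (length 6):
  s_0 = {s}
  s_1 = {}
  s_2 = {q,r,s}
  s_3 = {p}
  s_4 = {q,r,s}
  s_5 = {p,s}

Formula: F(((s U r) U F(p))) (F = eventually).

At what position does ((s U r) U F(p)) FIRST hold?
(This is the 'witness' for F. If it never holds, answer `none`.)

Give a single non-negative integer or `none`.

s_0={s}: ((s U r) U F(p))=True (s U r)=False s=True r=False F(p)=True p=False
s_1={}: ((s U r) U F(p))=True (s U r)=False s=False r=False F(p)=True p=False
s_2={q,r,s}: ((s U r) U F(p))=True (s U r)=True s=True r=True F(p)=True p=False
s_3={p}: ((s U r) U F(p))=True (s U r)=False s=False r=False F(p)=True p=True
s_4={q,r,s}: ((s U r) U F(p))=True (s U r)=True s=True r=True F(p)=True p=False
s_5={p,s}: ((s U r) U F(p))=True (s U r)=False s=True r=False F(p)=True p=True
F(((s U r) U F(p))) holds; first witness at position 0.

Answer: 0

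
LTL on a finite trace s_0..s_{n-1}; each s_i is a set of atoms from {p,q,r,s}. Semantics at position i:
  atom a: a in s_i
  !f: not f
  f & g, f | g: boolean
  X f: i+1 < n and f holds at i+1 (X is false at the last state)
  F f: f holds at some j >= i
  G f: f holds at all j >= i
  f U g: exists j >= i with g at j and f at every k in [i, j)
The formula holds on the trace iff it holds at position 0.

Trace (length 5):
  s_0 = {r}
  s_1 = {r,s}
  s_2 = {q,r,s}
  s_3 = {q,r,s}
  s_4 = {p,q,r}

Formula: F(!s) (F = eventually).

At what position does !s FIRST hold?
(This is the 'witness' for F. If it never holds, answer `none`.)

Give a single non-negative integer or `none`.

s_0={r}: !s=True s=False
s_1={r,s}: !s=False s=True
s_2={q,r,s}: !s=False s=True
s_3={q,r,s}: !s=False s=True
s_4={p,q,r}: !s=True s=False
F(!s) holds; first witness at position 0.

Answer: 0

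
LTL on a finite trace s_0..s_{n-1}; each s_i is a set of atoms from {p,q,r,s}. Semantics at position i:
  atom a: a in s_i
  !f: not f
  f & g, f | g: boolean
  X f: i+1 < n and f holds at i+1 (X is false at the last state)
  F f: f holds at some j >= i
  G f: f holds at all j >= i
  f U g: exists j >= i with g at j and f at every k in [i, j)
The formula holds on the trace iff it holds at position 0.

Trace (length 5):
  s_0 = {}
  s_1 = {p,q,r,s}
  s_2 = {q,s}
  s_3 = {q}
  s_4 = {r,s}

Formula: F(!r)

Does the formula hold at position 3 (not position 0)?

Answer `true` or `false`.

Answer: true

Derivation:
s_0={}: F(!r)=True !r=True r=False
s_1={p,q,r,s}: F(!r)=True !r=False r=True
s_2={q,s}: F(!r)=True !r=True r=False
s_3={q}: F(!r)=True !r=True r=False
s_4={r,s}: F(!r)=False !r=False r=True
Evaluating at position 3: result = True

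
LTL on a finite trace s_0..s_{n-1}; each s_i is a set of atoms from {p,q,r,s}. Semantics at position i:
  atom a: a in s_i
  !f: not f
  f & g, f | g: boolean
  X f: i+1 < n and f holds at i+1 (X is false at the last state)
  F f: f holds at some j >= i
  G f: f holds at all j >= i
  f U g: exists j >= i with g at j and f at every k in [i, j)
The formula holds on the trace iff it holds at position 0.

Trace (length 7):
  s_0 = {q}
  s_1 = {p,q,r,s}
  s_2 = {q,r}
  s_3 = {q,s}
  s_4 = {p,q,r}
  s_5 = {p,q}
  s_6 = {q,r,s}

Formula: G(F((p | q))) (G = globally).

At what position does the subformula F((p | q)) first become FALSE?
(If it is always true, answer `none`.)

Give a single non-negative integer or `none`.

s_0={q}: F((p | q))=True (p | q)=True p=False q=True
s_1={p,q,r,s}: F((p | q))=True (p | q)=True p=True q=True
s_2={q,r}: F((p | q))=True (p | q)=True p=False q=True
s_3={q,s}: F((p | q))=True (p | q)=True p=False q=True
s_4={p,q,r}: F((p | q))=True (p | q)=True p=True q=True
s_5={p,q}: F((p | q))=True (p | q)=True p=True q=True
s_6={q,r,s}: F((p | q))=True (p | q)=True p=False q=True
G(F((p | q))) holds globally = True
No violation — formula holds at every position.

Answer: none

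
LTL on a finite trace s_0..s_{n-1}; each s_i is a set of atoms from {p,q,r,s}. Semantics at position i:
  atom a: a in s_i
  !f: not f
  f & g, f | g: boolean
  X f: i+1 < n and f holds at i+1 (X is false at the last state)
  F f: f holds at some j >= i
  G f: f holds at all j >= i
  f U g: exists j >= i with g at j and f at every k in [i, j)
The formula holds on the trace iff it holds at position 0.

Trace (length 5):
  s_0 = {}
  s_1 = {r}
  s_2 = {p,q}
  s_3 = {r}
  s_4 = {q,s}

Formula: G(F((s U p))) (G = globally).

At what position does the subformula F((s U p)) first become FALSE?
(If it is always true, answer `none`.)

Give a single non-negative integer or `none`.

Answer: 3

Derivation:
s_0={}: F((s U p))=True (s U p)=False s=False p=False
s_1={r}: F((s U p))=True (s U p)=False s=False p=False
s_2={p,q}: F((s U p))=True (s U p)=True s=False p=True
s_3={r}: F((s U p))=False (s U p)=False s=False p=False
s_4={q,s}: F((s U p))=False (s U p)=False s=True p=False
G(F((s U p))) holds globally = False
First violation at position 3.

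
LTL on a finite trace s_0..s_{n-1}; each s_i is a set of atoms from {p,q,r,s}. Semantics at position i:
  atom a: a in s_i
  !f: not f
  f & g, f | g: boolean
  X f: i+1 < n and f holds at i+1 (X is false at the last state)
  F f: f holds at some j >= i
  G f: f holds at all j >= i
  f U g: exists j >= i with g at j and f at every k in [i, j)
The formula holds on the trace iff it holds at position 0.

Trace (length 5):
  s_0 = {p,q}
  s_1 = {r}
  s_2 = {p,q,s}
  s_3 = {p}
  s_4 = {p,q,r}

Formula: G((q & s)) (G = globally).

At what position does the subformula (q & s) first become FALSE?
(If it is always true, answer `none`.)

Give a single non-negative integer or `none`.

Answer: 0

Derivation:
s_0={p,q}: (q & s)=False q=True s=False
s_1={r}: (q & s)=False q=False s=False
s_2={p,q,s}: (q & s)=True q=True s=True
s_3={p}: (q & s)=False q=False s=False
s_4={p,q,r}: (q & s)=False q=True s=False
G((q & s)) holds globally = False
First violation at position 0.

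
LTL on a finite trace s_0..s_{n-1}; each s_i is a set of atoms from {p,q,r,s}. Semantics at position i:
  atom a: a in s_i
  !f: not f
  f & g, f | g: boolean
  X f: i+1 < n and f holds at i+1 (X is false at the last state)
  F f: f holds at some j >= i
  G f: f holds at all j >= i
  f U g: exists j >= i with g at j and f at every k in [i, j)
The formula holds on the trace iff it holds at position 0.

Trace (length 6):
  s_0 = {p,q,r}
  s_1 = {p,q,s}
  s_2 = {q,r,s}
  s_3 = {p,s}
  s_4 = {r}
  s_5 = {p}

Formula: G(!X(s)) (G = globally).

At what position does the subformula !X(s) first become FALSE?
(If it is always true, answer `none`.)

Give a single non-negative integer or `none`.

Answer: 0

Derivation:
s_0={p,q,r}: !X(s)=False X(s)=True s=False
s_1={p,q,s}: !X(s)=False X(s)=True s=True
s_2={q,r,s}: !X(s)=False X(s)=True s=True
s_3={p,s}: !X(s)=True X(s)=False s=True
s_4={r}: !X(s)=True X(s)=False s=False
s_5={p}: !X(s)=True X(s)=False s=False
G(!X(s)) holds globally = False
First violation at position 0.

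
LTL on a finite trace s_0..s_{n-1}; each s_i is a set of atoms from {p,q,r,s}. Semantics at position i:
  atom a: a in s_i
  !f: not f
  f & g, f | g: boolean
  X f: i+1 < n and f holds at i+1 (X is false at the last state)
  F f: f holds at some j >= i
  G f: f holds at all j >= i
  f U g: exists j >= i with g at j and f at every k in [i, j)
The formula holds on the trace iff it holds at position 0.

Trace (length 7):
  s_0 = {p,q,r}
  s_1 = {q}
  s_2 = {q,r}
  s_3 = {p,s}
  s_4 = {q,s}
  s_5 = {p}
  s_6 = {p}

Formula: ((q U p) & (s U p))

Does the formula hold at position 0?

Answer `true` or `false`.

Answer: true

Derivation:
s_0={p,q,r}: ((q U p) & (s U p))=True (q U p)=True q=True p=True (s U p)=True s=False
s_1={q}: ((q U p) & (s U p))=False (q U p)=True q=True p=False (s U p)=False s=False
s_2={q,r}: ((q U p) & (s U p))=False (q U p)=True q=True p=False (s U p)=False s=False
s_3={p,s}: ((q U p) & (s U p))=True (q U p)=True q=False p=True (s U p)=True s=True
s_4={q,s}: ((q U p) & (s U p))=True (q U p)=True q=True p=False (s U p)=True s=True
s_5={p}: ((q U p) & (s U p))=True (q U p)=True q=False p=True (s U p)=True s=False
s_6={p}: ((q U p) & (s U p))=True (q U p)=True q=False p=True (s U p)=True s=False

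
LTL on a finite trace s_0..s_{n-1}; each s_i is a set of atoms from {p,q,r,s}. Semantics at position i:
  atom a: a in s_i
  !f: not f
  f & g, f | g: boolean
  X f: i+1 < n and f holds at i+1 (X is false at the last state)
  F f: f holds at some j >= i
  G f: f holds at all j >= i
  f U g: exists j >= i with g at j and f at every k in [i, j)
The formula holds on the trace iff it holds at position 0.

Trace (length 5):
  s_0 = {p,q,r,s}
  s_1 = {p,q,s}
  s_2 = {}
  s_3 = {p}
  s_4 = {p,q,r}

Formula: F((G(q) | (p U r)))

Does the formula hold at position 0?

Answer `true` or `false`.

Answer: true

Derivation:
s_0={p,q,r,s}: F((G(q) | (p U r)))=True (G(q) | (p U r))=True G(q)=False q=True (p U r)=True p=True r=True
s_1={p,q,s}: F((G(q) | (p U r)))=True (G(q) | (p U r))=False G(q)=False q=True (p U r)=False p=True r=False
s_2={}: F((G(q) | (p U r)))=True (G(q) | (p U r))=False G(q)=False q=False (p U r)=False p=False r=False
s_3={p}: F((G(q) | (p U r)))=True (G(q) | (p U r))=True G(q)=False q=False (p U r)=True p=True r=False
s_4={p,q,r}: F((G(q) | (p U r)))=True (G(q) | (p U r))=True G(q)=True q=True (p U r)=True p=True r=True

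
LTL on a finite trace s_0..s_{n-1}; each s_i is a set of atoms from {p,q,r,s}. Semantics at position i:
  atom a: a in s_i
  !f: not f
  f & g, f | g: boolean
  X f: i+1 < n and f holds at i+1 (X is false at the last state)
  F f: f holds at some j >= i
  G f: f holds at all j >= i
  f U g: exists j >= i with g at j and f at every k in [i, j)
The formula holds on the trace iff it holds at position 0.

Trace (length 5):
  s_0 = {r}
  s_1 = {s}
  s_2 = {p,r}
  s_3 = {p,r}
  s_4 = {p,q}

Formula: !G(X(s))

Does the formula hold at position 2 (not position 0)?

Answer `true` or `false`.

Answer: true

Derivation:
s_0={r}: !G(X(s))=True G(X(s))=False X(s)=True s=False
s_1={s}: !G(X(s))=True G(X(s))=False X(s)=False s=True
s_2={p,r}: !G(X(s))=True G(X(s))=False X(s)=False s=False
s_3={p,r}: !G(X(s))=True G(X(s))=False X(s)=False s=False
s_4={p,q}: !G(X(s))=True G(X(s))=False X(s)=False s=False
Evaluating at position 2: result = True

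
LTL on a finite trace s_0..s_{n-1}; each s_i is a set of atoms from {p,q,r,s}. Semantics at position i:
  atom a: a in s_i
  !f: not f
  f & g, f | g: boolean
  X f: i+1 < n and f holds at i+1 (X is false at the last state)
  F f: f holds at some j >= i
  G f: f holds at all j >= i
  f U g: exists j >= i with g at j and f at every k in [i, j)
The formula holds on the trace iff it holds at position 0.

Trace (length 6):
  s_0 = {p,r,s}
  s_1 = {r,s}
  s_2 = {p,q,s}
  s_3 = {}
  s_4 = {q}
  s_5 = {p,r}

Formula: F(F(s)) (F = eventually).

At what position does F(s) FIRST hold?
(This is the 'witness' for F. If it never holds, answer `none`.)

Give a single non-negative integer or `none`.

s_0={p,r,s}: F(s)=True s=True
s_1={r,s}: F(s)=True s=True
s_2={p,q,s}: F(s)=True s=True
s_3={}: F(s)=False s=False
s_4={q}: F(s)=False s=False
s_5={p,r}: F(s)=False s=False
F(F(s)) holds; first witness at position 0.

Answer: 0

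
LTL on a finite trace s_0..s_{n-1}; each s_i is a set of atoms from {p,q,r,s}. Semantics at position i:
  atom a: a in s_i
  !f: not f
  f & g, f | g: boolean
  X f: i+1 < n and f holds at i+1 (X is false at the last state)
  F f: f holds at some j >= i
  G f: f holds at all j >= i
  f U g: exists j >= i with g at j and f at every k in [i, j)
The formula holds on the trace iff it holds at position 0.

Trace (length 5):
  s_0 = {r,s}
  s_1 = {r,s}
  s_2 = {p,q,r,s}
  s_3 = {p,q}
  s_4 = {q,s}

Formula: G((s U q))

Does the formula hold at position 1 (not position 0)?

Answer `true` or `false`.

s_0={r,s}: G((s U q))=True (s U q)=True s=True q=False
s_1={r,s}: G((s U q))=True (s U q)=True s=True q=False
s_2={p,q,r,s}: G((s U q))=True (s U q)=True s=True q=True
s_3={p,q}: G((s U q))=True (s U q)=True s=False q=True
s_4={q,s}: G((s U q))=True (s U q)=True s=True q=True
Evaluating at position 1: result = True

Answer: true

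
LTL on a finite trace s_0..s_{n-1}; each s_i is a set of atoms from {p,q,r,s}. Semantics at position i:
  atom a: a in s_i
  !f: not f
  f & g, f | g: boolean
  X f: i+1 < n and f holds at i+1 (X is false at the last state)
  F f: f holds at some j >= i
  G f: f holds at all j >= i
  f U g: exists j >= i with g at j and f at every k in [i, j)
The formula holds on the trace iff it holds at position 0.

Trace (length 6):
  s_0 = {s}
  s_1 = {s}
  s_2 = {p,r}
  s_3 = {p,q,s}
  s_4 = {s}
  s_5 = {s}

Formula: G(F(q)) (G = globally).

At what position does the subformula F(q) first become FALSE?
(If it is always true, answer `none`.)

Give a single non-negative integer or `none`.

s_0={s}: F(q)=True q=False
s_1={s}: F(q)=True q=False
s_2={p,r}: F(q)=True q=False
s_3={p,q,s}: F(q)=True q=True
s_4={s}: F(q)=False q=False
s_5={s}: F(q)=False q=False
G(F(q)) holds globally = False
First violation at position 4.

Answer: 4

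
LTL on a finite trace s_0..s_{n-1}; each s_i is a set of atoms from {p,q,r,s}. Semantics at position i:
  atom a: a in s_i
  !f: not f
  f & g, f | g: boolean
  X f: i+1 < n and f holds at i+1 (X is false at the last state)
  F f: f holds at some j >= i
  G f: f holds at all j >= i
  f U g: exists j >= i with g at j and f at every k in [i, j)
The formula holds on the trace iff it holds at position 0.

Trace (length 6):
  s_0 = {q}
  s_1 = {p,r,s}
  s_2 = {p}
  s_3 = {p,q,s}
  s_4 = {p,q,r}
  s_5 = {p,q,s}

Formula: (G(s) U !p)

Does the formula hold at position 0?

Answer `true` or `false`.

s_0={q}: (G(s) U !p)=True G(s)=False s=False !p=True p=False
s_1={p,r,s}: (G(s) U !p)=False G(s)=False s=True !p=False p=True
s_2={p}: (G(s) U !p)=False G(s)=False s=False !p=False p=True
s_3={p,q,s}: (G(s) U !p)=False G(s)=False s=True !p=False p=True
s_4={p,q,r}: (G(s) U !p)=False G(s)=False s=False !p=False p=True
s_5={p,q,s}: (G(s) U !p)=False G(s)=True s=True !p=False p=True

Answer: true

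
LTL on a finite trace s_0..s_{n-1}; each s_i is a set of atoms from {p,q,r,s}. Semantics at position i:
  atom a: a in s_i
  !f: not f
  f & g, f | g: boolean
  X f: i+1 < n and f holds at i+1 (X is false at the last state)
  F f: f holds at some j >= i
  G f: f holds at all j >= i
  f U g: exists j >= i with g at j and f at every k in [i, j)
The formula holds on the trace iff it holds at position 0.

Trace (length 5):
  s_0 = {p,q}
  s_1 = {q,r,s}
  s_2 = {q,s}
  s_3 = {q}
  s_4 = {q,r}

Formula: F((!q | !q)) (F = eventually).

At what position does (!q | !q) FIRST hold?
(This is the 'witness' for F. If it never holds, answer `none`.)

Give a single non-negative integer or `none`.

Answer: none

Derivation:
s_0={p,q}: (!q | !q)=False !q=False q=True
s_1={q,r,s}: (!q | !q)=False !q=False q=True
s_2={q,s}: (!q | !q)=False !q=False q=True
s_3={q}: (!q | !q)=False !q=False q=True
s_4={q,r}: (!q | !q)=False !q=False q=True
F((!q | !q)) does not hold (no witness exists).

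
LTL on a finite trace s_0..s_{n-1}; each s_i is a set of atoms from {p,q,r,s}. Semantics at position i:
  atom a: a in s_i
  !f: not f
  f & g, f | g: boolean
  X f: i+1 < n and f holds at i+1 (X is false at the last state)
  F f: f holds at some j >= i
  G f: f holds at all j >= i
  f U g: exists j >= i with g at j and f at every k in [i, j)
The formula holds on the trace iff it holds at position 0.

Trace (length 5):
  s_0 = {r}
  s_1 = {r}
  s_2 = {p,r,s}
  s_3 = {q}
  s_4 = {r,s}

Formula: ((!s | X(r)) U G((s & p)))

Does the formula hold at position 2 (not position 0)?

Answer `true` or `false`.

s_0={r}: ((!s | X(r)) U G((s & p)))=False (!s | X(r))=True !s=True s=False X(r)=True r=True G((s & p))=False (s & p)=False p=False
s_1={r}: ((!s | X(r)) U G((s & p)))=False (!s | X(r))=True !s=True s=False X(r)=True r=True G((s & p))=False (s & p)=False p=False
s_2={p,r,s}: ((!s | X(r)) U G((s & p)))=False (!s | X(r))=False !s=False s=True X(r)=False r=True G((s & p))=False (s & p)=True p=True
s_3={q}: ((!s | X(r)) U G((s & p)))=False (!s | X(r))=True !s=True s=False X(r)=True r=False G((s & p))=False (s & p)=False p=False
s_4={r,s}: ((!s | X(r)) U G((s & p)))=False (!s | X(r))=False !s=False s=True X(r)=False r=True G((s & p))=False (s & p)=False p=False
Evaluating at position 2: result = False

Answer: false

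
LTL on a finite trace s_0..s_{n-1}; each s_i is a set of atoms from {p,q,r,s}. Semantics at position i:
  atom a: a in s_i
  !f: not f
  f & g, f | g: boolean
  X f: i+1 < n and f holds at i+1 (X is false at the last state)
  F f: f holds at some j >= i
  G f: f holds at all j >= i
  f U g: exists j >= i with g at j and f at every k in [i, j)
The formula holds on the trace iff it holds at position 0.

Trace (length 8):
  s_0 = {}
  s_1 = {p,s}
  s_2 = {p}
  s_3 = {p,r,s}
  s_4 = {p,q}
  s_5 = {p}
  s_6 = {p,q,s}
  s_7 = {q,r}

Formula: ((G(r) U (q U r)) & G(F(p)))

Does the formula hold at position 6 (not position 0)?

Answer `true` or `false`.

s_0={}: ((G(r) U (q U r)) & G(F(p)))=False (G(r) U (q U r))=False G(r)=False r=False (q U r)=False q=False G(F(p))=False F(p)=True p=False
s_1={p,s}: ((G(r) U (q U r)) & G(F(p)))=False (G(r) U (q U r))=False G(r)=False r=False (q U r)=False q=False G(F(p))=False F(p)=True p=True
s_2={p}: ((G(r) U (q U r)) & G(F(p)))=False (G(r) U (q U r))=False G(r)=False r=False (q U r)=False q=False G(F(p))=False F(p)=True p=True
s_3={p,r,s}: ((G(r) U (q U r)) & G(F(p)))=False (G(r) U (q U r))=True G(r)=False r=True (q U r)=True q=False G(F(p))=False F(p)=True p=True
s_4={p,q}: ((G(r) U (q U r)) & G(F(p)))=False (G(r) U (q U r))=False G(r)=False r=False (q U r)=False q=True G(F(p))=False F(p)=True p=True
s_5={p}: ((G(r) U (q U r)) & G(F(p)))=False (G(r) U (q U r))=False G(r)=False r=False (q U r)=False q=False G(F(p))=False F(p)=True p=True
s_6={p,q,s}: ((G(r) U (q U r)) & G(F(p)))=False (G(r) U (q U r))=True G(r)=False r=False (q U r)=True q=True G(F(p))=False F(p)=True p=True
s_7={q,r}: ((G(r) U (q U r)) & G(F(p)))=False (G(r) U (q U r))=True G(r)=True r=True (q U r)=True q=True G(F(p))=False F(p)=False p=False
Evaluating at position 6: result = False

Answer: false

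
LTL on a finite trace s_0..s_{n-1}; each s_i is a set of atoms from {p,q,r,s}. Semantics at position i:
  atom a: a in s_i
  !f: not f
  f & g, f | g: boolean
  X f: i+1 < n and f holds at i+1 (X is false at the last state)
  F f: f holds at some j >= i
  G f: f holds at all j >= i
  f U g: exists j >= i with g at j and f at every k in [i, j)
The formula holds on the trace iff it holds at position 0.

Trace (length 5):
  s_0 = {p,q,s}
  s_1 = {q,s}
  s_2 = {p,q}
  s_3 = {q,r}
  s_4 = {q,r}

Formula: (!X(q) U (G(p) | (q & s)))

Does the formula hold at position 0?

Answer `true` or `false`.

Answer: true

Derivation:
s_0={p,q,s}: (!X(q) U (G(p) | (q & s)))=True !X(q)=False X(q)=True q=True (G(p) | (q & s))=True G(p)=False p=True (q & s)=True s=True
s_1={q,s}: (!X(q) U (G(p) | (q & s)))=True !X(q)=False X(q)=True q=True (G(p) | (q & s))=True G(p)=False p=False (q & s)=True s=True
s_2={p,q}: (!X(q) U (G(p) | (q & s)))=False !X(q)=False X(q)=True q=True (G(p) | (q & s))=False G(p)=False p=True (q & s)=False s=False
s_3={q,r}: (!X(q) U (G(p) | (q & s)))=False !X(q)=False X(q)=True q=True (G(p) | (q & s))=False G(p)=False p=False (q & s)=False s=False
s_4={q,r}: (!X(q) U (G(p) | (q & s)))=False !X(q)=True X(q)=False q=True (G(p) | (q & s))=False G(p)=False p=False (q & s)=False s=False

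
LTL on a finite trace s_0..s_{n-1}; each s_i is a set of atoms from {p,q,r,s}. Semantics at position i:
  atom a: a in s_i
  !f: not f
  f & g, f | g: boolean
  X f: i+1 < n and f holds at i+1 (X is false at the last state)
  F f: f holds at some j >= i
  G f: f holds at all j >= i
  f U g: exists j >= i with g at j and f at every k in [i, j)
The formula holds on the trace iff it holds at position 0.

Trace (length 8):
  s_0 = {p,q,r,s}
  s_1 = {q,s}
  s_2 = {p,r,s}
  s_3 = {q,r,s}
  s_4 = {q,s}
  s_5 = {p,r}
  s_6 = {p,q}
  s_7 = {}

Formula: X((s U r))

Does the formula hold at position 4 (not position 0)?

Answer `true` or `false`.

Answer: true

Derivation:
s_0={p,q,r,s}: X((s U r))=True (s U r)=True s=True r=True
s_1={q,s}: X((s U r))=True (s U r)=True s=True r=False
s_2={p,r,s}: X((s U r))=True (s U r)=True s=True r=True
s_3={q,r,s}: X((s U r))=True (s U r)=True s=True r=True
s_4={q,s}: X((s U r))=True (s U r)=True s=True r=False
s_5={p,r}: X((s U r))=False (s U r)=True s=False r=True
s_6={p,q}: X((s U r))=False (s U r)=False s=False r=False
s_7={}: X((s U r))=False (s U r)=False s=False r=False
Evaluating at position 4: result = True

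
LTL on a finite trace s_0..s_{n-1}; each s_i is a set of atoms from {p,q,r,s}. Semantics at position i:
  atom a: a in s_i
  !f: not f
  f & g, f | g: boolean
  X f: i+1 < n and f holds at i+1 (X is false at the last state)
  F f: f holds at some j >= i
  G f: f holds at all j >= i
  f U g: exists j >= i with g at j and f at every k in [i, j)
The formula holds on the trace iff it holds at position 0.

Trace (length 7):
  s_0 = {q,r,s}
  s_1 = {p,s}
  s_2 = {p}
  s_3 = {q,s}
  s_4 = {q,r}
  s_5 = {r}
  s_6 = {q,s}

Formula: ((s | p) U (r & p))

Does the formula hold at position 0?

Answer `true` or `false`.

Answer: false

Derivation:
s_0={q,r,s}: ((s | p) U (r & p))=False (s | p)=True s=True p=False (r & p)=False r=True
s_1={p,s}: ((s | p) U (r & p))=False (s | p)=True s=True p=True (r & p)=False r=False
s_2={p}: ((s | p) U (r & p))=False (s | p)=True s=False p=True (r & p)=False r=False
s_3={q,s}: ((s | p) U (r & p))=False (s | p)=True s=True p=False (r & p)=False r=False
s_4={q,r}: ((s | p) U (r & p))=False (s | p)=False s=False p=False (r & p)=False r=True
s_5={r}: ((s | p) U (r & p))=False (s | p)=False s=False p=False (r & p)=False r=True
s_6={q,s}: ((s | p) U (r & p))=False (s | p)=True s=True p=False (r & p)=False r=False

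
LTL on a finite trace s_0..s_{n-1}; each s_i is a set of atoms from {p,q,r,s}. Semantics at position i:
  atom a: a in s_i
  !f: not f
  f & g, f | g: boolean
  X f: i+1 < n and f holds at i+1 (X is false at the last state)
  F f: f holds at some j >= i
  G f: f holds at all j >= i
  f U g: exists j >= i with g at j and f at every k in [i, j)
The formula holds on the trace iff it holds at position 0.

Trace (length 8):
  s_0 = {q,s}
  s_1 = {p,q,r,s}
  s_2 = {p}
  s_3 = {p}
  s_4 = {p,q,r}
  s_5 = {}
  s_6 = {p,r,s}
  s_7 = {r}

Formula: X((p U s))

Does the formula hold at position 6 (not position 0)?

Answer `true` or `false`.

Answer: false

Derivation:
s_0={q,s}: X((p U s))=True (p U s)=True p=False s=True
s_1={p,q,r,s}: X((p U s))=False (p U s)=True p=True s=True
s_2={p}: X((p U s))=False (p U s)=False p=True s=False
s_3={p}: X((p U s))=False (p U s)=False p=True s=False
s_4={p,q,r}: X((p U s))=False (p U s)=False p=True s=False
s_5={}: X((p U s))=True (p U s)=False p=False s=False
s_6={p,r,s}: X((p U s))=False (p U s)=True p=True s=True
s_7={r}: X((p U s))=False (p U s)=False p=False s=False
Evaluating at position 6: result = False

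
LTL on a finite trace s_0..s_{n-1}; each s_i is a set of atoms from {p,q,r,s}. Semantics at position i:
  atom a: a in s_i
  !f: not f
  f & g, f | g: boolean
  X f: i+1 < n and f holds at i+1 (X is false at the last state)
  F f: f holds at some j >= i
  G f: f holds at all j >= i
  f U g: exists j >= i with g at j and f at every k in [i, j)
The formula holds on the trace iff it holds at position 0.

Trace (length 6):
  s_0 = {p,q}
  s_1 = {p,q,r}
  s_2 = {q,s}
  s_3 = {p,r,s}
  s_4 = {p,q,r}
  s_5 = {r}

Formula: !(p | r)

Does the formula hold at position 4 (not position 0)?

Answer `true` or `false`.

Answer: false

Derivation:
s_0={p,q}: !(p | r)=False (p | r)=True p=True r=False
s_1={p,q,r}: !(p | r)=False (p | r)=True p=True r=True
s_2={q,s}: !(p | r)=True (p | r)=False p=False r=False
s_3={p,r,s}: !(p | r)=False (p | r)=True p=True r=True
s_4={p,q,r}: !(p | r)=False (p | r)=True p=True r=True
s_5={r}: !(p | r)=False (p | r)=True p=False r=True
Evaluating at position 4: result = False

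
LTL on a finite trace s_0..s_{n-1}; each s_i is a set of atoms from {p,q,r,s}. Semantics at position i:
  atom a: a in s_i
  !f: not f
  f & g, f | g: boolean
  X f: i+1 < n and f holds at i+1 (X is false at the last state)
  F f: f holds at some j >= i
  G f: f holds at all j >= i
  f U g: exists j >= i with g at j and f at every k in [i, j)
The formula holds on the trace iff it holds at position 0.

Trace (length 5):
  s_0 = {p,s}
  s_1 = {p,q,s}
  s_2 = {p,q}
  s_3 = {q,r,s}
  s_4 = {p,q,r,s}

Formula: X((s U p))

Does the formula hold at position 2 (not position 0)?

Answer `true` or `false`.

s_0={p,s}: X((s U p))=True (s U p)=True s=True p=True
s_1={p,q,s}: X((s U p))=True (s U p)=True s=True p=True
s_2={p,q}: X((s U p))=True (s U p)=True s=False p=True
s_3={q,r,s}: X((s U p))=True (s U p)=True s=True p=False
s_4={p,q,r,s}: X((s U p))=False (s U p)=True s=True p=True
Evaluating at position 2: result = True

Answer: true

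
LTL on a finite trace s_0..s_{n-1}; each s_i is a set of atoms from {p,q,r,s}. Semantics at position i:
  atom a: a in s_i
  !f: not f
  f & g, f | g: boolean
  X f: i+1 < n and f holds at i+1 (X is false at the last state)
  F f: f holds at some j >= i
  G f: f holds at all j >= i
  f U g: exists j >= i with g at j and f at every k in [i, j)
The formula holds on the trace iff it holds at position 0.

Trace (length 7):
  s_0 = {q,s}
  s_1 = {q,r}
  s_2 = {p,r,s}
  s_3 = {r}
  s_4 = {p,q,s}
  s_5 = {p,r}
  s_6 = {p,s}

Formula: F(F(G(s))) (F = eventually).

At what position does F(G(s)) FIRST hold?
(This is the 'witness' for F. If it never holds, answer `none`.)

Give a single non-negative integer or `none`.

s_0={q,s}: F(G(s))=True G(s)=False s=True
s_1={q,r}: F(G(s))=True G(s)=False s=False
s_2={p,r,s}: F(G(s))=True G(s)=False s=True
s_3={r}: F(G(s))=True G(s)=False s=False
s_4={p,q,s}: F(G(s))=True G(s)=False s=True
s_5={p,r}: F(G(s))=True G(s)=False s=False
s_6={p,s}: F(G(s))=True G(s)=True s=True
F(F(G(s))) holds; first witness at position 0.

Answer: 0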